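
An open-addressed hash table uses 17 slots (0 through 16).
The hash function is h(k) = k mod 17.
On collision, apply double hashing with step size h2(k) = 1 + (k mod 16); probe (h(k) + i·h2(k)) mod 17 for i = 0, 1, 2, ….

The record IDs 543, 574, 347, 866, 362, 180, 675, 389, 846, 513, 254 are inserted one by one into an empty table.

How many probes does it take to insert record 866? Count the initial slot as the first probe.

2

543: h=16 -> slot 16
574: h=13 -> slot 13
347: h=7 -> slot 7
866: h=16, h2=3, probe 16,2 -> slot 2
362: h=5 -> slot 5
180: h=10 -> slot 10
675: h=12 -> slot 12
389: h=15 -> slot 15
846: h=13, h2=15, probe 13,11 -> slot 11
513: h=3 -> slot 3
254: h=16, h2=15, probe 16,14 -> slot 14
Table: [-, -, 866, 513, -, 362, -, 347, -, -, 180, 846, 675, 574, 254, 389, 543]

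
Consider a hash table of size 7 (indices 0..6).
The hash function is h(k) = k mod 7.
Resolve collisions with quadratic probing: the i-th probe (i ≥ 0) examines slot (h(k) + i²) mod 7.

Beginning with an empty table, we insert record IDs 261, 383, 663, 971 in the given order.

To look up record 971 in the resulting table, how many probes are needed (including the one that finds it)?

4

261: h=2 → slot 2
383: h=5 → slot 5
663: h=5, probe 5,6 → slot 6
971: h=5, probe 5,6,2,0 → slot 0
Table: [971, -, 261, -, -, 383, 663]
Lookup 971: h=5, probe 5,6,2,0 → found at 0.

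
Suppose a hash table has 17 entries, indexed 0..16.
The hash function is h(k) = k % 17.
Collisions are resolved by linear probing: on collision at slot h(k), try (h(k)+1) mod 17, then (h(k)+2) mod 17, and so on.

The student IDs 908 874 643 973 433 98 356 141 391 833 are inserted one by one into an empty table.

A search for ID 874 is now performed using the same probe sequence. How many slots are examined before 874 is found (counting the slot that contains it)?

Insert 908: h=7, slot 7 empty => index 7.
Insert 874: h=7, slot 7 occupied => index 8.
Insert 643: h=14, slot 14 empty => index 14.
Insert 973: h=4, slot 4 empty => index 4.
Insert 433: h=8, slot 8 occupied => index 9.
Insert 98: h=13, slot 13 empty => index 13.
Insert 356: h=16, slot 16 empty => index 16.
Insert 141: h=5, slot 5 empty => index 5.
Insert 391: h=0, slot 0 empty => index 0.
Insert 833: h=0, slot 0 occupied => index 1.
Table: [391, 833, —, —, 973, 141, —, 908, 874, 433, —, —, —, 98, 643, —, 356]
Lookup 874: h=7, probe 7,8 → found at 8.

2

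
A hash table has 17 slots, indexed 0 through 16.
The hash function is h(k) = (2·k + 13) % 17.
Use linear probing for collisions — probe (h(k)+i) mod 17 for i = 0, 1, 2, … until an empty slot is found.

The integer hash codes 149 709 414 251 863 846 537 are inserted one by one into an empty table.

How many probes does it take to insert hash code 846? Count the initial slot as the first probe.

Insert 149: h=5, slot 5 empty => index 5.
Insert 709: h=3, slot 3 empty => index 3.
Insert 414: h=8, slot 8 empty => index 8.
Insert 251: h=5, slot 5 occupied => index 6.
Insert 863: h=5, slots 5,6 occupied => index 7.
Insert 846: h=5, slots 5,6,7,8 occupied => index 9.
Insert 537: h=16, slot 16 empty => index 16.
Table: [—, —, —, 709, —, 149, 251, 863, 414, 846, —, —, —, —, —, —, 537]

5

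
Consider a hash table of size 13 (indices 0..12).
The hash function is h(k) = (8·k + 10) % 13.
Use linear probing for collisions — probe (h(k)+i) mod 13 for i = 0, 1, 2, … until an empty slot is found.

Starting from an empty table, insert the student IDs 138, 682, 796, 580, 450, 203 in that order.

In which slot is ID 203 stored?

12

138 hashes to 9; slot 9 is free → place at 9.
682 hashes to 6; slot 6 is free → place at 6.
796 hashes to 8; slot 8 is free → place at 8.
580 hashes to 9; 9 taken → place at 10.
450 hashes to 9; 9,10 taken → place at 11.
203 hashes to 9; 9,10,11 taken → place at 12.
Table: [., ., ., ., ., ., 682, ., 796, 138, 580, 450, 203]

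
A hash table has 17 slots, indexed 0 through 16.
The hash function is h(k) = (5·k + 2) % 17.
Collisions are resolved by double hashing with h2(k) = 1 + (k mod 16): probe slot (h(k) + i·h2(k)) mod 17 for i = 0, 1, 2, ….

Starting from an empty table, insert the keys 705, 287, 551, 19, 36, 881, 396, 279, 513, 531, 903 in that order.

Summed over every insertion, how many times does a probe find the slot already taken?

705 hashes to 8; slot 8 is free -> place at 8.
287 hashes to 9; slot 9 is free -> place at 9.
551 hashes to 3; slot 3 is free -> place at 3.
19 hashes to 12; slot 12 is free -> place at 12.
36 hashes to 12, h2=5; 12 taken -> place at 0.
881 hashes to 4; slot 4 is free -> place at 4.
396 hashes to 10; slot 10 is free -> place at 10.
279 hashes to 3, h2=8; 3 taken -> place at 11.
513 hashes to 0, h2=2; 0 taken -> place at 2.
531 hashes to 5; slot 5 is free -> place at 5.
903 hashes to 12, h2=8; 12,3,11,2,10 taken -> place at 1.
Table: [36, 903, 513, 551, 881, 531, ., ., 705, 287, 396, 279, 19, ., ., ., .]

8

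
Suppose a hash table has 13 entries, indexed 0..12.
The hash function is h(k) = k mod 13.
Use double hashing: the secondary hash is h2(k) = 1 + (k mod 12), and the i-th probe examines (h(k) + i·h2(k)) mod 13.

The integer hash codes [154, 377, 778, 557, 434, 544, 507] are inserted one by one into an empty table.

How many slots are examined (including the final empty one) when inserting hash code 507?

154 hashes to 11; slot 11 is free → place at 11.
377 hashes to 0; slot 0 is free → place at 0.
778 hashes to 11, h2=11; 11 taken → place at 9.
557 hashes to 11, h2=6; 11 taken → place at 4.
434 hashes to 5; slot 5 is free → place at 5.
544 hashes to 11, h2=5; 11 taken → place at 3.
507 hashes to 0, h2=4; 0,4 taken → place at 8.
Table: [377, —, —, 544, 557, 434, —, —, 507, 778, —, 154, —]

3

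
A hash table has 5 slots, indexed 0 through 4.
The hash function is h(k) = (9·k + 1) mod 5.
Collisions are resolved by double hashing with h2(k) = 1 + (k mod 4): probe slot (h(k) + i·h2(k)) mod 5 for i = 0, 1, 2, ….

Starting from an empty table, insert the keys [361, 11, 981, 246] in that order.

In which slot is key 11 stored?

4

Insert 361: h=0, slot 0 empty => index 0.
Insert 11: h=0, h2=4, slot 0 occupied => index 4.
Insert 981: h=0, h2=2, slot 0 occupied => index 2.
Insert 246: h=0, h2=3, slot 0 occupied => index 3.
Table: [361, ., 981, 246, 11]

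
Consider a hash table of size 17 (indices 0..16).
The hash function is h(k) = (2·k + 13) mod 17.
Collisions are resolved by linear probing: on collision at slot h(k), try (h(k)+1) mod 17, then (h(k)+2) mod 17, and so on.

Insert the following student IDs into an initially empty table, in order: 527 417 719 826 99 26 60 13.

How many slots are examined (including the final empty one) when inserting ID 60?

4

527: h=13 => slot 13
417: h=14 => slot 14
719: h=6 => slot 6
826: h=16 => slot 16
99: h=7 => slot 7
26: h=14, probe 14,15 => slot 15
60: h=14, probe 14,15,16,0 => slot 0
13: h=5 => slot 5
Table: [60, _, _, _, _, 13, 719, 99, _, _, _, _, _, 527, 417, 26, 826]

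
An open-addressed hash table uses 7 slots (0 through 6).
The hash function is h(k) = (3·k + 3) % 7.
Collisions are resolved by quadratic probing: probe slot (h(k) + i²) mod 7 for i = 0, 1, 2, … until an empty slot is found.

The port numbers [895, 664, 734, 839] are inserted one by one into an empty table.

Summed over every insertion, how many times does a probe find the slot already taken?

895 hashes to 0; slot 0 is free => place at 0.
664 hashes to 0; 0 taken => place at 1.
734 hashes to 0; 0,1 taken => place at 4.
839 hashes to 0; 0,1,4 taken => place at 2.
Table: [895, 664, 839, _, 734, _, _]

6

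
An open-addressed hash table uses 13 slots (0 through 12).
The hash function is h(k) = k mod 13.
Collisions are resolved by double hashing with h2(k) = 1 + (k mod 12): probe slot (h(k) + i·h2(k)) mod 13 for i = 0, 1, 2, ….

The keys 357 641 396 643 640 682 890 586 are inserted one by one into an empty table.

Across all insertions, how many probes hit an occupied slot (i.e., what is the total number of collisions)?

6

Insert 357: h=6, slot 6 empty => index 6.
Insert 641: h=4, slot 4 empty => index 4.
Insert 396: h=6, h2=1, slot 6 occupied => index 7.
Insert 643: h=6, h2=8, slot 6 occupied => index 1.
Insert 640: h=3, slot 3 empty => index 3.
Insert 682: h=6, h2=11, slots 6,4 occupied => index 2.
Insert 890: h=6, h2=3, slot 6 occupied => index 9.
Insert 586: h=1, h2=11, slot 1 occupied => index 12.
Table: [∅, 643, 682, 640, 641, ∅, 357, 396, ∅, 890, ∅, ∅, 586]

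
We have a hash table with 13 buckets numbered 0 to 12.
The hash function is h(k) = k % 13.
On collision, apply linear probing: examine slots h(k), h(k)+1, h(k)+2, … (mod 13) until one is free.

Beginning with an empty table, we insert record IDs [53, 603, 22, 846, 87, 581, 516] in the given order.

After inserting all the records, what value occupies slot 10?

Insert 53: h=1, slot 1 empty → index 1.
Insert 603: h=5, slot 5 empty → index 5.
Insert 22: h=9, slot 9 empty → index 9.
Insert 846: h=1, slot 1 occupied → index 2.
Insert 87: h=9, slot 9 occupied → index 10.
Insert 581: h=9, slots 9,10 occupied → index 11.
Insert 516: h=9, slots 9,10,11 occupied → index 12.
Table: [_, 53, 846, _, _, 603, _, _, _, 22, 87, 581, 516]

87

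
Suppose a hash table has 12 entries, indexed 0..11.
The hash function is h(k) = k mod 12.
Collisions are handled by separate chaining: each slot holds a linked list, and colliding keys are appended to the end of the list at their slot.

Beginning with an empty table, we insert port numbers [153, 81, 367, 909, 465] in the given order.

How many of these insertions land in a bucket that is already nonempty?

3

Insert 153: h=9, bucket 9 empty -> new chain.
Insert 81: h=9, bucket 9 nonempty -> append to chain.
Insert 367: h=7, bucket 7 empty -> new chain.
Insert 909: h=9, bucket 9 nonempty -> append to chain.
Insert 465: h=9, bucket 9 nonempty -> append to chain.
Final buckets:
0: ∅
1: ∅
2: ∅
3: ∅
4: ∅
5: ∅
6: ∅
7: 367
8: ∅
9: 153 -> 81 -> 909 -> 465
10: ∅
11: ∅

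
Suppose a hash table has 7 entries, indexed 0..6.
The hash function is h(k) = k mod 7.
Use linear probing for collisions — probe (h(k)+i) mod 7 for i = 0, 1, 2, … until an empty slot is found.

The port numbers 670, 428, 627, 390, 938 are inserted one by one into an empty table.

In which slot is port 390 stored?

6

Insert 670: h=5, slot 5 empty → index 5.
Insert 428: h=1, slot 1 empty → index 1.
Insert 627: h=4, slot 4 empty → index 4.
Insert 390: h=5, slot 5 occupied → index 6.
Insert 938: h=0, slot 0 empty → index 0.
Table: [938, 428, ., ., 627, 670, 390]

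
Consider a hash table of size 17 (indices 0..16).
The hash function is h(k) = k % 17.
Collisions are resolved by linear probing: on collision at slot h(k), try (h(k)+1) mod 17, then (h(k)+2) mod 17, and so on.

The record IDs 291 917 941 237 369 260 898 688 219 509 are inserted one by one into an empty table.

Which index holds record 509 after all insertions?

1

291: h=2 -> slot 2
917: h=16 -> slot 16
941: h=6 -> slot 6
237: h=16, probe 16,0 -> slot 0
369: h=12 -> slot 12
260: h=5 -> slot 5
898: h=14 -> slot 14
688: h=8 -> slot 8
219: h=15 -> slot 15
509: h=16, probe 16,0,1 -> slot 1
Table: [237, 509, 291, ., ., 260, 941, ., 688, ., ., ., 369, ., 898, 219, 917]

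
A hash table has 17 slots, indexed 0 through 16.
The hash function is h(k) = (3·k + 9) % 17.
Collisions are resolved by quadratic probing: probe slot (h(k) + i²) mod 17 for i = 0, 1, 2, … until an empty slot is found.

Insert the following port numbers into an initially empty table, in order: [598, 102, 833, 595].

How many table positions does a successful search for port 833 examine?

2

598 hashes to 1; slot 1 is free => place at 1.
102 hashes to 9; slot 9 is free => place at 9.
833 hashes to 9; 9 taken => place at 10.
595 hashes to 9; 9,10 taken => place at 13.
Table: [—, 598, —, —, —, —, —, —, —, 102, 833, —, —, 595, —, —, —]
Lookup 833: h=9, probe 9,10 → found at 10.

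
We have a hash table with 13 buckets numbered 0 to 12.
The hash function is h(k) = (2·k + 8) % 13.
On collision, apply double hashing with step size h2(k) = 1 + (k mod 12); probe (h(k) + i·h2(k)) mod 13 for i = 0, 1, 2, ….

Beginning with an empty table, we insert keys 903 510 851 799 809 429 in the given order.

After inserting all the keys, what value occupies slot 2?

799

903 hashes to 7; slot 7 is free -> place at 7.
510 hashes to 1; slot 1 is free -> place at 1.
851 hashes to 7, h2=12; 7 taken -> place at 6.
799 hashes to 7, h2=8; 7 taken -> place at 2.
809 hashes to 1, h2=6; 1,7 taken -> place at 0.
429 hashes to 8; slot 8 is free -> place at 8.
Table: [809, 510, 799, ., ., ., 851, 903, 429, ., ., ., .]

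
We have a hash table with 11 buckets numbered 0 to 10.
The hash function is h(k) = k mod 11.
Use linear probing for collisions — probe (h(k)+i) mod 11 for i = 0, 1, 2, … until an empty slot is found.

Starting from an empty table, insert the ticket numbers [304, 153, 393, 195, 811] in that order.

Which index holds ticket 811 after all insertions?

Insert 304: h=7, slot 7 empty -> index 7.
Insert 153: h=10, slot 10 empty -> index 10.
Insert 393: h=8, slot 8 empty -> index 8.
Insert 195: h=8, slot 8 occupied -> index 9.
Insert 811: h=8, slots 8,9,10 occupied -> index 0.
Table: [811, ., ., ., ., ., ., 304, 393, 195, 153]

0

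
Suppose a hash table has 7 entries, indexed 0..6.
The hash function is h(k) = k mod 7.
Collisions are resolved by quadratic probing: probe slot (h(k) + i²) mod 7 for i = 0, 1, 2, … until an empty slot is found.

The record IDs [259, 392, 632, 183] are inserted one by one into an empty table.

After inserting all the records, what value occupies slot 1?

392

259 hashes to 0; slot 0 is free -> place at 0.
392 hashes to 0; 0 taken -> place at 1.
632 hashes to 2; slot 2 is free -> place at 2.
183 hashes to 1; 1,2 taken -> place at 5.
Table: [259, 392, 632, ∅, ∅, 183, ∅]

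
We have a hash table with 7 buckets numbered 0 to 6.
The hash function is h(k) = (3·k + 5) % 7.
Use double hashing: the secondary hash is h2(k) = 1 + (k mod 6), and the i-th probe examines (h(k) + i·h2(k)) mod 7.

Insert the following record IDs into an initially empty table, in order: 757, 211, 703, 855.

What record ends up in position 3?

757 hashes to 1; slot 1 is free => place at 1.
211 hashes to 1, h2=2; 1 taken => place at 3.
703 hashes to 0; slot 0 is free => place at 0.
855 hashes to 1, h2=4; 1 taken => place at 5.
Table: [703, 757, -, 211, -, 855, -]

211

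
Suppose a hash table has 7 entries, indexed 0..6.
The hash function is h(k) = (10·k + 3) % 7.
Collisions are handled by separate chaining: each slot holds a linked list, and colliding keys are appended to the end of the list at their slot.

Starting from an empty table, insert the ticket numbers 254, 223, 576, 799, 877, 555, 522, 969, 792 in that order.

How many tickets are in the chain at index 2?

4

254 -> bucket 2
223 -> bucket 0
576 -> bucket 2 (collision)
799 -> bucket 6
877 -> bucket 2 (collision)
555 -> bucket 2 (collision)
522 -> bucket 1
969 -> bucket 5
792 -> bucket 6 (collision)
Final buckets:
0: 223
1: 522
2: 254 -> 576 -> 877 -> 555
3: .
4: .
5: 969
6: 799 -> 792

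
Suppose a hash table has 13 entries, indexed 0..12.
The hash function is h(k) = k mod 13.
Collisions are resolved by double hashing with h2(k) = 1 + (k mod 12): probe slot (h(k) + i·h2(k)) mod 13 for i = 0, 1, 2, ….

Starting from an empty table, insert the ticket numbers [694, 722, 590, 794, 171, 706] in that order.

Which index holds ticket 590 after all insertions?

8

694 hashes to 5; slot 5 is free → place at 5.
722 hashes to 7; slot 7 is free → place at 7.
590 hashes to 5, h2=3; 5 taken → place at 8.
794 hashes to 1; slot 1 is free → place at 1.
171 hashes to 2; slot 2 is free → place at 2.
706 hashes to 4; slot 4 is free → place at 4.
Table: [-, 794, 171, -, 706, 694, -, 722, 590, -, -, -, -]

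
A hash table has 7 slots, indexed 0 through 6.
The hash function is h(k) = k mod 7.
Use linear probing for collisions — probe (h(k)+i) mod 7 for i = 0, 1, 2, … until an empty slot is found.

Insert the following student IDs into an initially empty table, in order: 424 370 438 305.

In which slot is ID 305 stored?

424 hashes to 4; slot 4 is free => place at 4.
370 hashes to 6; slot 6 is free => place at 6.
438 hashes to 4; 4 taken => place at 5.
305 hashes to 4; 4,5,6 taken => place at 0.
Table: [305, —, —, —, 424, 438, 370]

0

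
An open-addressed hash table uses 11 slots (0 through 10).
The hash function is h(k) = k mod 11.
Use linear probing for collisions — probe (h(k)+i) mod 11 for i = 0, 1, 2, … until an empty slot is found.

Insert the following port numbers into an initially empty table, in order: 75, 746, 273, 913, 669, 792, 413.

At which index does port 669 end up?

2

75 hashes to 9; slot 9 is free -> place at 9.
746 hashes to 9; 9 taken -> place at 10.
273 hashes to 9; 9,10 taken -> place at 0.
913 hashes to 0; 0 taken -> place at 1.
669 hashes to 9; 9,10,0,1 taken -> place at 2.
792 hashes to 0; 0,1,2 taken -> place at 3.
413 hashes to 6; slot 6 is free -> place at 6.
Table: [273, 913, 669, 792, _, _, 413, _, _, 75, 746]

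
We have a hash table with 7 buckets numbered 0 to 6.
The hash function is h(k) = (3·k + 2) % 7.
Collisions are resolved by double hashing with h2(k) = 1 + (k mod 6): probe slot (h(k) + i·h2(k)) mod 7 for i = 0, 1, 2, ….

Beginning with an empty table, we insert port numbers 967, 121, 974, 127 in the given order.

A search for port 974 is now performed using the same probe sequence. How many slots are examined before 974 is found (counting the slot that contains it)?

3

Insert 967: h=5, slot 5 empty → index 5.
Insert 121: h=1, slot 1 empty → index 1.
Insert 974: h=5, h2=3, slots 5,1 occupied → index 4.
Insert 127: h=5, h2=2, slot 5 occupied → index 0.
Table: [127, 121, -, -, 974, 967, -]
Lookup 974: h=5, h2=3, probe 5,1,4 → found at 4.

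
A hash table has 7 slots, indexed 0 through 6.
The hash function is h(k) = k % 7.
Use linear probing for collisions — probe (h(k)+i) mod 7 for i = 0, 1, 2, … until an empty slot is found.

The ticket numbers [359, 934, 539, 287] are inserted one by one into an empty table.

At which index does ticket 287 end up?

359 hashes to 2; slot 2 is free -> place at 2.
934 hashes to 3; slot 3 is free -> place at 3.
539 hashes to 0; slot 0 is free -> place at 0.
287 hashes to 0; 0 taken -> place at 1.
Table: [539, 287, 359, 934, ., ., .]

1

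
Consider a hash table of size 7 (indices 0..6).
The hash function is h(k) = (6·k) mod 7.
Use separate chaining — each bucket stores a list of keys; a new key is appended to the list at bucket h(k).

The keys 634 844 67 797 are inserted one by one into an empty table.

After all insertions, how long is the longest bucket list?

634 → bucket 3
844 → bucket 3 (collision)
67 → bucket 3 (collision)
797 → bucket 1
Final buckets:
0: -
1: 797
2: -
3: 634 -> 844 -> 67
4: -
5: -
6: -

3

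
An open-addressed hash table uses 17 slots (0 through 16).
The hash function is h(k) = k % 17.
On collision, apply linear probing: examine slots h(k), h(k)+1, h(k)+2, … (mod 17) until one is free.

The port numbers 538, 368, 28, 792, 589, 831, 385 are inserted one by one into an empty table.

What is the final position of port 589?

538 hashes to 11; slot 11 is free → place at 11.
368 hashes to 11; 11 taken → place at 12.
28 hashes to 11; 11,12 taken → place at 13.
792 hashes to 10; slot 10 is free → place at 10.
589 hashes to 11; 11,12,13 taken → place at 14.
831 hashes to 15; slot 15 is free → place at 15.
385 hashes to 11; 11,12,13,14,15 taken → place at 16.
Table: [—, —, —, —, —, —, —, —, —, —, 792, 538, 368, 28, 589, 831, 385]

14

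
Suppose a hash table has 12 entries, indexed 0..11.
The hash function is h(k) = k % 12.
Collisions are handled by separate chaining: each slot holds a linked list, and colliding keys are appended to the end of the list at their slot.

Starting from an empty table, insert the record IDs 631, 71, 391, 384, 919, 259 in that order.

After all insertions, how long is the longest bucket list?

4

631 -> bucket 7
71 -> bucket 11
391 -> bucket 7 (collision)
384 -> bucket 0
919 -> bucket 7 (collision)
259 -> bucket 7 (collision)
Final buckets:
0: 384
1: .
2: .
3: .
4: .
5: .
6: .
7: 631 -> 391 -> 919 -> 259
8: .
9: .
10: .
11: 71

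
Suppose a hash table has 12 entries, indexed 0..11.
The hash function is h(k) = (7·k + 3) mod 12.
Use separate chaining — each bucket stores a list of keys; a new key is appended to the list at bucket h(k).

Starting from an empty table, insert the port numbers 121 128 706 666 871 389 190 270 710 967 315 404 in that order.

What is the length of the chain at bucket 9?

Insert 121: h=10, bucket 10 empty -> new chain.
Insert 128: h=11, bucket 11 empty -> new chain.
Insert 706: h=1, bucket 1 empty -> new chain.
Insert 666: h=9, bucket 9 empty -> new chain.
Insert 871: h=4, bucket 4 empty -> new chain.
Insert 389: h=2, bucket 2 empty -> new chain.
Insert 190: h=1, bucket 1 nonempty -> append to chain.
Insert 270: h=9, bucket 9 nonempty -> append to chain.
Insert 710: h=5, bucket 5 empty -> new chain.
Insert 967: h=4, bucket 4 nonempty -> append to chain.
Insert 315: h=0, bucket 0 empty -> new chain.
Insert 404: h=11, bucket 11 nonempty -> append to chain.
Final buckets:
0: 315
1: 706 -> 190
2: 389
3: ∅
4: 871 -> 967
5: 710
6: ∅
7: ∅
8: ∅
9: 666 -> 270
10: 121
11: 128 -> 404

2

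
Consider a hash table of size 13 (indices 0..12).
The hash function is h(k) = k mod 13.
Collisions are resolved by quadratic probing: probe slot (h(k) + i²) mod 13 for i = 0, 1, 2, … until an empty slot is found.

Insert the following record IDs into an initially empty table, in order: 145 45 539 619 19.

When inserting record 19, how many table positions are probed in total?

145 hashes to 2; slot 2 is free -> place at 2.
45 hashes to 6; slot 6 is free -> place at 6.
539 hashes to 6; 6 taken -> place at 7.
619 hashes to 8; slot 8 is free -> place at 8.
19 hashes to 6; 6,7 taken -> place at 10.
Table: [-, -, 145, -, -, -, 45, 539, 619, -, 19, -, -]

3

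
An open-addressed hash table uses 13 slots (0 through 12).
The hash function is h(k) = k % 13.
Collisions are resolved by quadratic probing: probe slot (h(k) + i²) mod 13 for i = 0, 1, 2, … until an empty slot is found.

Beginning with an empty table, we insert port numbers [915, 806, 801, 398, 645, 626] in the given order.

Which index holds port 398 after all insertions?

915 hashes to 5; slot 5 is free -> place at 5.
806 hashes to 0; slot 0 is free -> place at 0.
801 hashes to 8; slot 8 is free -> place at 8.
398 hashes to 8; 8 taken -> place at 9.
645 hashes to 8; 8,9 taken -> place at 12.
626 hashes to 2; slot 2 is free -> place at 2.
Table: [806, -, 626, -, -, 915, -, -, 801, 398, -, -, 645]

9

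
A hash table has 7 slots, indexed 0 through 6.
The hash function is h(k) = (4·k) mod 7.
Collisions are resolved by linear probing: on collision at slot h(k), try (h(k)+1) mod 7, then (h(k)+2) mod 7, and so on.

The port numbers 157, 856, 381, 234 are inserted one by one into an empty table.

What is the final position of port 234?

157: h=5 => slot 5
856: h=1 => slot 1
381: h=5, probe 5,6 => slot 6
234: h=5, probe 5,6,0 => slot 0
Table: [234, 856, ., ., ., 157, 381]

0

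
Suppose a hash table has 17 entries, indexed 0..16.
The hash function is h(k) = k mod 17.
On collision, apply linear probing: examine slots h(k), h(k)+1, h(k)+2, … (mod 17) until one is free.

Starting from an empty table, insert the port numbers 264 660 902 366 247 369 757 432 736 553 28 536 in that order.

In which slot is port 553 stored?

Insert 264: h=9, slot 9 empty -> index 9.
Insert 660: h=14, slot 14 empty -> index 14.
Insert 902: h=1, slot 1 empty -> index 1.
Insert 366: h=9, slot 9 occupied -> index 10.
Insert 247: h=9, slots 9,10 occupied -> index 11.
Insert 369: h=12, slot 12 empty -> index 12.
Insert 757: h=9, slots 9,10,11,12 occupied -> index 13.
Insert 432: h=7, slot 7 empty -> index 7.
Insert 736: h=5, slot 5 empty -> index 5.
Insert 553: h=9, slots 9,10,11,12,13,14 occupied -> index 15.
Insert 28: h=11, slots 11,12,13,14,15 occupied -> index 16.
Insert 536: h=9, slots 9,10,11,12,13,14,15,16 occupied -> index 0.
Table: [536, 902, ∅, ∅, ∅, 736, ∅, 432, ∅, 264, 366, 247, 369, 757, 660, 553, 28]

15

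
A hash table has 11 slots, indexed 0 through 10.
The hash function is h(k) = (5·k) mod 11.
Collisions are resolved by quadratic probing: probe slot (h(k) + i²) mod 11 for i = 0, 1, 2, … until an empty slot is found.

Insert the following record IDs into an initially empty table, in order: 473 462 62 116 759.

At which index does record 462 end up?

1

473 hashes to 0; slot 0 is free => place at 0.
462 hashes to 0; 0 taken => place at 1.
62 hashes to 2; slot 2 is free => place at 2.
116 hashes to 8; slot 8 is free => place at 8.
759 hashes to 0; 0,1 taken => place at 4.
Table: [473, 462, 62, -, 759, -, -, -, 116, -, -]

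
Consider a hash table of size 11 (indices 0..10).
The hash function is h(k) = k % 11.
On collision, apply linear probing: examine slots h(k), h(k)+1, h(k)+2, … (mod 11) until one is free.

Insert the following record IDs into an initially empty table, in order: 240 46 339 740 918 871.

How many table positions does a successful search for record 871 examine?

Insert 240: h=9, slot 9 empty → index 9.
Insert 46: h=2, slot 2 empty → index 2.
Insert 339: h=9, slot 9 occupied → index 10.
Insert 740: h=3, slot 3 empty → index 3.
Insert 918: h=5, slot 5 empty → index 5.
Insert 871: h=2, slots 2,3 occupied → index 4.
Table: [—, —, 46, 740, 871, 918, —, —, —, 240, 339]
Lookup 871: h=2, probe 2,3,4 → found at 4.

3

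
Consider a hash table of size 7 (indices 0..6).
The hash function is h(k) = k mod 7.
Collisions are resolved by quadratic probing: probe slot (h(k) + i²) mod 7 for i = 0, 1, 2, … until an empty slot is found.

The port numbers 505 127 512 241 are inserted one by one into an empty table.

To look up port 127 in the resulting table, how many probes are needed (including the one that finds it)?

505: h=1 → slot 1
127: h=1, probe 1,2 → slot 2
512: h=1, probe 1,2,5 → slot 5
241: h=3 → slot 3
Table: [_, 505, 127, 241, _, 512, _]
Lookup 127: h=1, probe 1,2 → found at 2.

2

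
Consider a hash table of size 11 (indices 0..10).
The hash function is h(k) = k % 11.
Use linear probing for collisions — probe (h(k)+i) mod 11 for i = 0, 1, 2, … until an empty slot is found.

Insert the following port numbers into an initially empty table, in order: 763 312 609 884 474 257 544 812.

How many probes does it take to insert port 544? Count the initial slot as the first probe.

5

Insert 763: h=4, slot 4 empty => index 4.
Insert 312: h=4, slot 4 occupied => index 5.
Insert 609: h=4, slots 4,5 occupied => index 6.
Insert 884: h=4, slots 4,5,6 occupied => index 7.
Insert 474: h=1, slot 1 empty => index 1.
Insert 257: h=4, slots 4,5,6,7 occupied => index 8.
Insert 544: h=5, slots 5,6,7,8 occupied => index 9.
Insert 812: h=9, slot 9 occupied => index 10.
Table: [_, 474, _, _, 763, 312, 609, 884, 257, 544, 812]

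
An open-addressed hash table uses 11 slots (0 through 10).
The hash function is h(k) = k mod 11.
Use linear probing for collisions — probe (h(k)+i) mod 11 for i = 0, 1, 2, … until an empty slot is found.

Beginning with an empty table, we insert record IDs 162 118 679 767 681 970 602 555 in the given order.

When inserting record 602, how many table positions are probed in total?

7

162 hashes to 8; slot 8 is free -> place at 8.
118 hashes to 8; 8 taken -> place at 9.
679 hashes to 8; 8,9 taken -> place at 10.
767 hashes to 8; 8,9,10 taken -> place at 0.
681 hashes to 10; 10,0 taken -> place at 1.
970 hashes to 2; slot 2 is free -> place at 2.
602 hashes to 8; 8,9,10,0,1,2 taken -> place at 3.
555 hashes to 5; slot 5 is free -> place at 5.
Table: [767, 681, 970, 602, —, 555, —, —, 162, 118, 679]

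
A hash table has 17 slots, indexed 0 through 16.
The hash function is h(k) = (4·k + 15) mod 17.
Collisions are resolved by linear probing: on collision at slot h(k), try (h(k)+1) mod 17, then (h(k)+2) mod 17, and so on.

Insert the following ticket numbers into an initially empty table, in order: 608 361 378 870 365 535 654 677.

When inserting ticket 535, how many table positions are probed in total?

5

608 hashes to 16; slot 16 is free => place at 16.
361 hashes to 14; slot 14 is free => place at 14.
378 hashes to 14; 14 taken => place at 15.
870 hashes to 10; slot 10 is free => place at 10.
365 hashes to 13; slot 13 is free => place at 13.
535 hashes to 13; 13,14,15,16 taken => place at 0.
654 hashes to 13; 13,14,15,16,0 taken => place at 1.
677 hashes to 3; slot 3 is free => place at 3.
Table: [535, 654, ∅, 677, ∅, ∅, ∅, ∅, ∅, ∅, 870, ∅, ∅, 365, 361, 378, 608]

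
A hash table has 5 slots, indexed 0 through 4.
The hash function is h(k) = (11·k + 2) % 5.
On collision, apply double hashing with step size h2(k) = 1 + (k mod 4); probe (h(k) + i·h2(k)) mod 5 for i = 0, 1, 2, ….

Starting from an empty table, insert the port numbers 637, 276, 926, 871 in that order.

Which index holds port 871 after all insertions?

637: h=4 => slot 4
276: h=3 => slot 3
926: h=3, h2=3, probe 3,1 => slot 1
871: h=3, h2=4, probe 3,2 => slot 2
Table: [—, 926, 871, 276, 637]

2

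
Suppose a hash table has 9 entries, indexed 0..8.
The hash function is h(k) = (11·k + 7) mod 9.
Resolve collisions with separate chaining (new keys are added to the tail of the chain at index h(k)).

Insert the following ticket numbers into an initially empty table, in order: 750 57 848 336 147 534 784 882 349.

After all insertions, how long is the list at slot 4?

750 → bucket 4
57 → bucket 4 (collision)
848 → bucket 2
336 → bucket 4 (collision)
147 → bucket 4 (collision)
534 → bucket 4 (collision)
784 → bucket 0
882 → bucket 7
349 → bucket 3
Final buckets:
0: 784
1: —
2: 848
3: 349
4: 750 -> 57 -> 336 -> 147 -> 534
5: —
6: —
7: 882
8: —

5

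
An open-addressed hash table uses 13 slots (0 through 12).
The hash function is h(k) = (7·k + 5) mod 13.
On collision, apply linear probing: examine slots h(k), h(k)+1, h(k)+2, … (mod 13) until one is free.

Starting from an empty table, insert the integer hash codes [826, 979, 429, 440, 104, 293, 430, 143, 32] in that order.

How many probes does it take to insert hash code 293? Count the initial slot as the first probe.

2

Insert 826: h=2, slot 2 empty → index 2.
Insert 979: h=7, slot 7 empty → index 7.
Insert 429: h=5, slot 5 empty → index 5.
Insert 440: h=4, slot 4 empty → index 4.
Insert 104: h=5, slot 5 occupied → index 6.
Insert 293: h=2, slot 2 occupied → index 3.
Insert 430: h=12, slot 12 empty → index 12.
Insert 143: h=5, slots 5,6,7 occupied → index 8.
Insert 32: h=8, slot 8 occupied → index 9.
Table: [., ., 826, 293, 440, 429, 104, 979, 143, 32, ., ., 430]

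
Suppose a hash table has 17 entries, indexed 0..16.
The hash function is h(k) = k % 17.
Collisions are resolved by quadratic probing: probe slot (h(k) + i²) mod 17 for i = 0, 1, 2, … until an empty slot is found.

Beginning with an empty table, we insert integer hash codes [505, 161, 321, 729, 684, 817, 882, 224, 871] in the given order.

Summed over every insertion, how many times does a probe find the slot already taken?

4

505: h=12 => slot 12
161: h=8 => slot 8
321: h=15 => slot 15
729: h=15, probe 15,16 => slot 16
684: h=4 => slot 4
817: h=1 => slot 1
882: h=15, probe 15,16,2 => slot 2
224: h=3 => slot 3
871: h=4, probe 4,5 => slot 5
Table: [., 817, 882, 224, 684, 871, ., ., 161, ., ., ., 505, ., ., 321, 729]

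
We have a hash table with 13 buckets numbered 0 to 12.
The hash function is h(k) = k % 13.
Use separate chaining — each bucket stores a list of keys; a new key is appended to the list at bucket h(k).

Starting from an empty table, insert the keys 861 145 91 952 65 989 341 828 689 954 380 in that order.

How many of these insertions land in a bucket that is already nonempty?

Insert 861: h=3, bucket 3 empty -> new chain.
Insert 145: h=2, bucket 2 empty -> new chain.
Insert 91: h=0, bucket 0 empty -> new chain.
Insert 952: h=3, bucket 3 nonempty -> append to chain.
Insert 65: h=0, bucket 0 nonempty -> append to chain.
Insert 989: h=1, bucket 1 empty -> new chain.
Insert 341: h=3, bucket 3 nonempty -> append to chain.
Insert 828: h=9, bucket 9 empty -> new chain.
Insert 689: h=0, bucket 0 nonempty -> append to chain.
Insert 954: h=5, bucket 5 empty -> new chain.
Insert 380: h=3, bucket 3 nonempty -> append to chain.
Final buckets:
0: 91 -> 65 -> 689
1: 989
2: 145
3: 861 -> 952 -> 341 -> 380
4: -
5: 954
6: -
7: -
8: -
9: 828
10: -
11: -
12: -

5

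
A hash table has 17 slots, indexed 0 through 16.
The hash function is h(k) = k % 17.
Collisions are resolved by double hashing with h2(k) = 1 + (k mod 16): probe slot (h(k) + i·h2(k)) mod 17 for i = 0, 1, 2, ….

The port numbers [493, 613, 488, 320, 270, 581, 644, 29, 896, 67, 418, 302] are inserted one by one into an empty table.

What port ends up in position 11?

Insert 493: h=0, slot 0 empty → index 0.
Insert 613: h=1, slot 1 empty → index 1.
Insert 488: h=12, slot 12 empty → index 12.
Insert 320: h=14, slot 14 empty → index 14.
Insert 270: h=15, slot 15 empty → index 15.
Insert 581: h=3, slot 3 empty → index 3.
Insert 644: h=15, h2=5, slots 15,3 occupied → index 8.
Insert 29: h=12, h2=14, slot 12 occupied → index 9.
Insert 896: h=12, h2=1, slot 12 occupied → index 13.
Insert 67: h=16, slot 16 empty → index 16.
Insert 418: h=10, slot 10 empty → index 10.
Insert 302: h=13, h2=15, slot 13 occupied → index 11.
Table: [493, 613, -, 581, -, -, -, -, 644, 29, 418, 302, 488, 896, 320, 270, 67]

302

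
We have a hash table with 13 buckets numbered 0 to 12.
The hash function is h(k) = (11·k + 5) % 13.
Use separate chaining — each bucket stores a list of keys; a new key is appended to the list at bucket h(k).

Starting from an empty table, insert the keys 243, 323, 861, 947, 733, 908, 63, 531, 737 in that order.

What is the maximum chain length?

Insert 243: h=0, bucket 0 empty -> new chain.
Insert 323: h=9, bucket 9 empty -> new chain.
Insert 861: h=12, bucket 12 empty -> new chain.
Insert 947: h=9, bucket 9 nonempty -> append to chain.
Insert 733: h=8, bucket 8 empty -> new chain.
Insert 908: h=9, bucket 9 nonempty -> append to chain.
Insert 63: h=9, bucket 9 nonempty -> append to chain.
Insert 531: h=9, bucket 9 nonempty -> append to chain.
Insert 737: h=0, bucket 0 nonempty -> append to chain.
Final buckets:
0: 243 -> 737
1: _
2: _
3: _
4: _
5: _
6: _
7: _
8: 733
9: 323 -> 947 -> 908 -> 63 -> 531
10: _
11: _
12: 861

5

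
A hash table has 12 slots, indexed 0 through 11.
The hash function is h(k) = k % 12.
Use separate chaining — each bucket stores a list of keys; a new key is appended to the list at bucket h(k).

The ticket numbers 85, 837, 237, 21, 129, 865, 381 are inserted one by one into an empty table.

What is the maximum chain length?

5

Insert 85: h=1, bucket 1 empty -> new chain.
Insert 837: h=9, bucket 9 empty -> new chain.
Insert 237: h=9, bucket 9 nonempty -> append to chain.
Insert 21: h=9, bucket 9 nonempty -> append to chain.
Insert 129: h=9, bucket 9 nonempty -> append to chain.
Insert 865: h=1, bucket 1 nonempty -> append to chain.
Insert 381: h=9, bucket 9 nonempty -> append to chain.
Final buckets:
0: _
1: 85 -> 865
2: _
3: _
4: _
5: _
6: _
7: _
8: _
9: 837 -> 237 -> 21 -> 129 -> 381
10: _
11: _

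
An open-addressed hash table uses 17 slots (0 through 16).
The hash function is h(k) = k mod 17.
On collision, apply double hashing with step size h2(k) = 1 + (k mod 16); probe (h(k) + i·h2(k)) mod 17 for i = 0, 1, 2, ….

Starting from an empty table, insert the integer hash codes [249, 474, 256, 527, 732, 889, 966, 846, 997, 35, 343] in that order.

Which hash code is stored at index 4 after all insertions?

966

249 hashes to 11; slot 11 is free → place at 11.
474 hashes to 15; slot 15 is free → place at 15.
256 hashes to 1; slot 1 is free → place at 1.
527 hashes to 0; slot 0 is free → place at 0.
732 hashes to 1, h2=13; 1 taken → place at 14.
889 hashes to 5; slot 5 is free → place at 5.
966 hashes to 14, h2=7; 14 taken → place at 4.
846 hashes to 13; slot 13 is free → place at 13.
997 hashes to 11, h2=6; 11,0 taken → place at 6.
35 hashes to 1, h2=4; 1,5 taken → place at 9.
343 hashes to 3; slot 3 is free → place at 3.
Table: [527, 256, -, 343, 966, 889, 997, -, -, 35, -, 249, -, 846, 732, 474, -]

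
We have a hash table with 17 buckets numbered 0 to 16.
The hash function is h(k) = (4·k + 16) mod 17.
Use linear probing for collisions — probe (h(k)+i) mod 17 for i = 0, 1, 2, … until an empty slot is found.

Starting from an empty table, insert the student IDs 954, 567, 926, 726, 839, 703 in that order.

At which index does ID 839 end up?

8

954: h=7 → slot 7
567: h=6 → slot 6
926: h=14 → slot 14
726: h=13 → slot 13
839: h=6, probe 6,7,8 → slot 8
703: h=6, probe 6,7,8,9 → slot 9
Table: [., ., ., ., ., ., 567, 954, 839, 703, ., ., ., 726, 926, ., .]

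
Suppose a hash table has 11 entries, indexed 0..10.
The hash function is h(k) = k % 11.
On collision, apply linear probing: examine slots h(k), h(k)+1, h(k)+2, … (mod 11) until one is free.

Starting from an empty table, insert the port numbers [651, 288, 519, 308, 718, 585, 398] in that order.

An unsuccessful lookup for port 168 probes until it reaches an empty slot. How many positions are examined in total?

6

Insert 651: h=2, slot 2 empty → index 2.
Insert 288: h=2, slot 2 occupied → index 3.
Insert 519: h=2, slots 2,3 occupied → index 4.
Insert 308: h=0, slot 0 empty → index 0.
Insert 718: h=3, slots 3,4 occupied → index 5.
Insert 585: h=2, slots 2,3,4,5 occupied → index 6.
Insert 398: h=2, slots 2,3,4,5,6 occupied → index 7.
Table: [308, _, 651, 288, 519, 718, 585, 398, _, _, _]
Lookup 168: h=3, probe 3,4,5,6,7,8 → slot 8 empty, not found.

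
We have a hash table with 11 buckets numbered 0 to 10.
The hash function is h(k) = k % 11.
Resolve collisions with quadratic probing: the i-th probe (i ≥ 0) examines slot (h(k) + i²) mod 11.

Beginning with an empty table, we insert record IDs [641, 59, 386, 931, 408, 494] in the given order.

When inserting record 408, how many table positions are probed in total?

2

641: h=3 -> slot 3
59: h=4 -> slot 4
386: h=1 -> slot 1
931: h=7 -> slot 7
408: h=1, probe 1,2 -> slot 2
494: h=10 -> slot 10
Table: [_, 386, 408, 641, 59, _, _, 931, _, _, 494]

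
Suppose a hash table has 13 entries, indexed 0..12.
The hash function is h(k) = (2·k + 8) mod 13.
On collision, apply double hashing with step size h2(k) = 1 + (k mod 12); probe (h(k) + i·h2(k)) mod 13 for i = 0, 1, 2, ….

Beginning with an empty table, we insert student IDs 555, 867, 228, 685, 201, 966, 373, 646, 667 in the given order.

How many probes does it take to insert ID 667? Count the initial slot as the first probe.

555: h=0 -> slot 0
867: h=0, h2=4, probe 0,4 -> slot 4
228: h=9 -> slot 9
685: h=0, h2=2, probe 0,2 -> slot 2
201: h=7 -> slot 7
966: h=3 -> slot 3
373: h=0, h2=2, probe 0,2,4,6 -> slot 6
646: h=0, h2=11, probe 0,11 -> slot 11
667: h=3, h2=8, probe 3,11,6,1 -> slot 1
Table: [555, 667, 685, 966, 867, -, 373, 201, -, 228, -, 646, -]

4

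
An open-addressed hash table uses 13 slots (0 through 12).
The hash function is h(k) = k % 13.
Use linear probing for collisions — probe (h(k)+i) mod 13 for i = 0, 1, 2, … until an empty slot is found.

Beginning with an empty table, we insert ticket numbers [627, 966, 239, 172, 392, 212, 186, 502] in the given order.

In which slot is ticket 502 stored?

627: h=3 => slot 3
966: h=4 => slot 4
239: h=5 => slot 5
172: h=3, probe 3,4,5,6 => slot 6
392: h=2 => slot 2
212: h=4, probe 4,5,6,7 => slot 7
186: h=4, probe 4,5,6,7,8 => slot 8
502: h=8, probe 8,9 => slot 9
Table: [-, -, 392, 627, 966, 239, 172, 212, 186, 502, -, -, -]

9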